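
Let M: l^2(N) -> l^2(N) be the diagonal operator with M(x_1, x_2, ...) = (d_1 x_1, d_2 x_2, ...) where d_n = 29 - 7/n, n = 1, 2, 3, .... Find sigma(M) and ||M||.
sigma(M) = {29 - 7/n : n ≥ 1} ∪ {29}; ||M|| = 29

A bounded diagonal operator on l^2 with diagonal entries d_n has spectrum equal to the closure of {d_n : n ≥ 1}: every d_n is an eigenvalue (with eigenvector e_n), so {d_n} ⊂ sigma(M); the spectrum is closed, so its closure is too; and for lambda not in the closure, (M - lambda I) has bounded inverse (the diagonal entries 1/(d_n - lambda) are bounded). For our sequence d_n = 29 - 7/n, n = 1, 2, 3, ...:
  - {d_n} = {29 - 7/n : n ≥ 1}; the only limit point is 29
  - closure = {29 - 7/n : n ≥ 1} ∪ {29}
For the norm: a diagonal operator has ||M|| = sup_n |d_n|. Here d_n = 29 - 7/n increases monotonically from d_1 = 22 toward 29, with all terms in [22, 29); so sup_n |d_n| = 29 (the supremum is the limit, not attained). So ||M|| = 29.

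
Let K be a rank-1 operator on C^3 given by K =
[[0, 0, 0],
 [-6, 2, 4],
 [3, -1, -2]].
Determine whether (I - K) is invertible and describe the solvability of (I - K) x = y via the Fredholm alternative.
(I - K) is invertible (det(I - K) = 1 ≠ 0), so for every y in C^3 the equation (I - K) x = y has a unique solution.

K has rank 1, so it is an outer product K = u v^T: every row of K is a multiple of one row vector. Reading off the entries, u = (0, 2, -1) and v = (-3, 1, 2) (row i of K equals u_i·v^T). A rank-one matrix u v^T satisfies K u = u (v·u) and kills the (2)-dimensional subspace v^⊥, so its characteristic polynomial is lambda^2 (lambda - v·u) with v·u = tr K = 0. Hence the eigenvalues of I - K are 1 (multiplicity 2) and 1 - (0) = 1, so det(I - K) = 1. (Direct check: I - K =
[[1, 0, 0],
 [6, -1, -4],
 [-3, 1, 3]]
has determinant 1.) The finite-dimensional Fredholm alternative says: either (I - K) is invertible, or ker(I - K) ≠ {0} and then range(I - K) = ker((I - K)^*)^⊥, with dim ker(I - K) = dim ker((I - K)^*). Since det(I - K) ≠ 0, 1 is not an eigenvalue of K and ker(I - K) = {0}, so we are in the first case: for every y there is a unique x = (I - K)^(-1) y. Explicitly, by the Sherman–Morrison formula, (I - u v^T)^(-1) = I + u v^T/(1 - v·u), i.e. (I - K)^(-1) = I + K.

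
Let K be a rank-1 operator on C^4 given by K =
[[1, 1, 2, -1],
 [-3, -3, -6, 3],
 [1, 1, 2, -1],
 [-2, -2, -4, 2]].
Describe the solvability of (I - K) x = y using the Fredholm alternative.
(I - K) is invertible (det(I - K) = -1 ≠ 0), so for every y in C^4 the equation (I - K) x = y has a unique solution.

K has rank 1, so it is an outer product K = u v^T: every row of K is a multiple of one row vector. Reading off the entries, u = (-1, 3, -1, 2) and v = (-1, -1, -2, 1) (row i of K equals u_i·v^T). A rank-one matrix u v^T satisfies K u = u (v·u) and kills the (3)-dimensional subspace v^⊥, so its characteristic polynomial is lambda^3 (lambda - v·u) with v·u = tr K = 2. Hence the eigenvalues of I - K are 1 (multiplicity 3) and 1 - (2) = -1, so det(I - K) = -1. (Direct check: I - K =
[[0, -1, -2, 1],
 [3, 4, 6, -3],
 [-1, -1, -1, 1],
 [2, 2, 4, -1]]
has determinant -1.) The finite-dimensional Fredholm alternative says: either (I - K) is invertible, or ker(I - K) ≠ {0} and then range(I - K) = ker((I - K)^*)^⊥, with dim ker(I - K) = dim ker((I - K)^*). Since det(I - K) ≠ 0, 1 is not an eigenvalue of K and ker(I - K) = {0}, so we are in the first case: for every y there is a unique x = (I - K)^(-1) y. Explicitly, by the Sherman–Morrison formula, (I - u v^T)^(-1) = I + u v^T/(1 - v·u), i.e. (I - K)^(-1) = I - K.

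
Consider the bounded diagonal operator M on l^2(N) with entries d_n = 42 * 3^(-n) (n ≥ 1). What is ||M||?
||M|| = 14 (attained at n = 1)

For M diagonal, ||M|| = sup_n |d_n|. The sequence d_n = 42 * 3^(-n) is positive and strictly decreasing (ratio 3^(-1) < 1), so the supremum is d_1 = 42/3 = 14. Hence ||M|| = 14.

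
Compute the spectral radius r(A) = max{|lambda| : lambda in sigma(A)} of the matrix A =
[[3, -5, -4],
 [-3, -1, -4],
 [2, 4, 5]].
r(A) ≈ 5.3361

The eigenvalues of A are the roots of its characteristic polynomial. With M = A (coefficients from the trace, the sum of principal 2x2 minors, and det A):
  p(λ) = det(λ I - M) = λ^3 - 7λ^2 + 16λ - 38.
No integer candidate from the rational root theorem (±divisors of 38) is a root, so the roots are irrational. The cubic discriminant is Δ = -18356 < 0, so there is one real root and a complex-conjugate pair. p(5) = -8 and p(6) = 22 have opposite signs, so a root lies in (5, 6); Newton's method refines it to λ ≈ 5.3361. Dividing out (λ - (5.3361)) leaves approximately λ^2 - 1.6639λ + 7.1213. For λ^2 - 1.6639λ + 7.1213 the discriminant is -25.7166. It is negative, so the remaining roots are the complex-conjugate pair λ ≈ 0.8319 ± 2.5356i. Their product equals the constant term, so |λ|^2 ≈ 7.1213 and |λ| ≈ 2.6686.
Thus the eigenvalues (to 4 decimals) are 5.3361 (modulus 5.3361); 0.8319 ± 2.5356i (modulus 2.6686). The spectral radius is the largest modulus: r(A) ≈ 5.3361. (Cross-check: r(A) ≤ ||A||_2 ≈ 9.7208; equality holds whenever A is normal, though it can also hold for some non-normal A.)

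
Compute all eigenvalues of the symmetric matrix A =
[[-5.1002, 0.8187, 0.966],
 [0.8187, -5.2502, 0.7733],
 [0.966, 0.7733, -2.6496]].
sigma(A) ≈ {-6, -5, -2}

A is real symmetric, so its spectrum consists of real eigenvalues. Expanding the characteristic polynomial of the displayed matrix gives
  det(λ I - A) = p(λ) = λ^3 + (13)λ^2 + (52)λ + (60).
Solving p(λ) = 0 yields eigenvalues ≈ -6, -5, -2. (A is shown rounded to 4 decimals, so these recover the underlying integer eigenvalues to within that precision.)
Verification: the trace of A = -13 equals the sum of eigenvalues -13, and det(A) ≈ -60.0003 matches the eigenvalue product -60.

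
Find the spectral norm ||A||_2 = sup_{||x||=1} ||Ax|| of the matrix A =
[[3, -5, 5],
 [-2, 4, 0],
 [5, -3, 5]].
||A||_2 ≈ 11.1795 (= sqrt(largest eigenvalue of A^T A))

||A||_2 = sigma_max(A) = sqrt(lambda_max(A^T A)). Form the symmetric matrix M = A^T A =
[[38, -38, 40],
 [-38, 50, -40],
 [40, -40, 50]].
Its characteristic polynomial (trace, sum of principal 2x2 minors, determinant of M give the coefficients) is
  p(λ) = det(λ I - M) = λ^3 - 138λ^2 + 1656λ - 3600.
No integer candidate from the rational root theorem (±divisors of 3600) is a root, so the roots are irrational. The cubic discriminant is Δ = 10674270720 > 0, so there are three distinct real roots. p(2) = -832 and p(3) = 153 have opposite signs, so a root lies in (2, 3); Newton's method refines it to λ ≈ 2.8256. p(10) = 160 and p(11) = -751 have opposite signs, so a root lies in (10, 11); Newton's method refines it to λ ≈ 10.194. p(124) = -13520 and p(125) = 275 have opposite signs, so a root lies in (124, 125); Newton's method refines it to λ ≈ 124.9804. Check (Vieta): the three roots sum to 138, matching tr M = 138.
So the eigenvalues of A^T A are ≈ 2.8256, 10.194, 124.9804 (all ≥ 0, as they must be for A^T A). The largest is λ_max ≈ 124.9804, hence ||A||_2 = sqrt(λ_max) ≈ 11.1795.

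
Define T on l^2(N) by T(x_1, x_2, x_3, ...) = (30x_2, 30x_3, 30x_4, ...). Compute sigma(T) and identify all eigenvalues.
sigma(T) = closed disk {z in C : |z| ≤ 30}; sigma_p(T) = open disk {z in C : |z| < 30}

Note T = 30·V where V is the unit left shift (V x)_k = x_{k+1}; so sigma(T) = 30·sigma(V) and ||T|| = 30||V||. ||T x||^2 = 900sum_{k≥2} |x_k|^2 ≤ 900||x||^2, with equality on {x : x_1 = 0}, so ||T|| = 30. For any lambda with |lambda| < 30, set r = lambda/30 (|r| < 1); the vector x = (1, r, r^2, ...) is in l^2 and satisfies T x = 30(r, r^2, ...) = lambda x, so lambda is an eigenvalue. On the boundary |lambda| = 30 the geometric series diverges, so no l^2 eigenvector exists, but these lambda lie in the approximate point spectrum. Hence sigma(T) is the closed disk of radius 30 and sigma_p(T) is the open disk.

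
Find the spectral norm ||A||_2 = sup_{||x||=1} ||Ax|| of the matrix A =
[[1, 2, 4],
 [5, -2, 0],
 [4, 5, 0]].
||A||_2 ≈ 7.2149 (= sqrt(largest eigenvalue of A^T A))

||A||_2 = sigma_max(A) = sqrt(lambda_max(A^T A)). Form the symmetric matrix M = A^T A =
[[42, 12, 4],
 [12, 33, 8],
 [4, 8, 16]].
Its characteristic polynomial (trace, sum of principal 2x2 minors, determinant of M give the coefficients) is
  p(λ) = det(λ I - M) = λ^3 - 91λ^2 + 2362λ - 17424.
No integer candidate from the rational root theorem (±divisors of 17424) is a root, so the roots are irrational. The cubic discriminant is Δ = 183974628 > 0, so there are three distinct real roots. p(12) = -456 and p(13) = 100 have opposite signs, so a root lies in (12, 13); Newton's method refines it to λ ≈ 12.8051. p(26) = 48 and p(27) = -306 have opposite signs, so a root lies in (26, 27); Newton's method refines it to λ ≈ 26.1396. p(52) = -56 and p(53) = 1020 have opposite signs, so a root lies in (52, 53); Newton's method refines it to λ ≈ 52.0552. Check (Vieta): the three roots sum to 91, matching tr M = 91.
So the eigenvalues of A^T A are ≈ 12.8051, 26.1396, 52.0552 (all ≥ 0, as they must be for A^T A). The largest is λ_max ≈ 52.0552, hence ||A||_2 = sqrt(λ_max) ≈ 7.2149.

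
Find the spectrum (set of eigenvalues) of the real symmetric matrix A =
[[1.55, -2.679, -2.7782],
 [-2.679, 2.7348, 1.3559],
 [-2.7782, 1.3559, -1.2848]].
sigma(A) ≈ {-3, 0, 6}

A is real symmetric, so its spectrum consists of real eigenvalues. Expanding the characteristic polynomial of the displayed matrix gives
  det(λ I - A) = p(λ) = λ^3 + (-3)λ^2 + (-18)λ + (0).
Solving p(λ) = 0 yields eigenvalues ≈ -3, 0, 6. (A is shown rounded to 4 decimals, so these recover the underlying integer eigenvalues to within that precision.)
Verification: the trace of A = 3 equals the sum of eigenvalues 3, and det(A) ≈ 0.0004 matches the eigenvalue product 0.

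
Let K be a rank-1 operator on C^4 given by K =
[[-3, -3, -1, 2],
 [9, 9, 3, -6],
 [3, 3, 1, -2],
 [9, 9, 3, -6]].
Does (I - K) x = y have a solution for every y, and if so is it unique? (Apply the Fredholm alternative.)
(I - K) is singular (det(I - K) = 0, i.e. 1 ∈ sigma(K)). (I - K) x = y is solvable iff y ⊥ ker((I - K)^*) = span{(-3, -3, -1, 2)}, i.e. iff -3y_1 - 3y_2 - y_3 + 2y_4 = 0. When solvable, the solutions are x = y + c·(1, -3, -1, -3), c arbitrary (ker(I - K) = span{(1, -3, -1, -3)}, dimension 1).

K has rank 1, so it is an outer product K = u v^T: every row of K is a multiple of one row vector. Reading off the entries, u = (1, -3, -1, -3) and v = (-3, -3, -1, 2) (row i of K equals u_i·v^T). A rank-one matrix u v^T satisfies K u = u (v·u) and kills the (3)-dimensional subspace v^⊥, so its characteristic polynomial is lambda^3 (lambda - v·u) with v·u = tr K = 1. Hence the eigenvalues of I - K are 1 (multiplicity 3) and 1 - (1) = 0, so det(I - K) = 0. (Direct check: I - K =
[[4, 3, 1, -2],
 [-9, -8, -3, 6],
 [-3, -3, 0, 2],
 [-9, -9, -3, 7]]
has determinant 0.) So 1 is an eigenvalue of K and (I - K) is not invertible. The finite-dimensional Fredholm alternative says: either (I - K) is invertible, or ker(I - K) ≠ {0} and then range(I - K) = ker((I - K)^*)^⊥, with dim ker(I - K) = dim ker((I - K)^*). We are in the second case, so we need both kernels. Kernel of I - K: (I - K) u = u - u (v·u) = u - u = 0, so ker(I - K) = span{u} = span{(1, -3, -1, -3)} (it is exactly 1-dimensional because rank(I - K) = 3). Kernel of the adjoint: K is real, so (I - K)^* = I - K^T = I - v u^T, and (I - v u^T) v = v - v (u·v) = 0; hence ker((I - K)^*) = span{v} = span{(-3, -3, -1, 2)}. Therefore (I - K) x = y is solvable iff <y, v> = 0, i.e. iff -3y_1 - 3y_2 - y_3 + 2y_4 = 0. When this holds, K y = u (v·y) = 0, so (I - K) y = y and x = y is a particular solution; the full solution set is the line x = y + c·u = y + c·(1, -3, -1, -3), c ∈ C.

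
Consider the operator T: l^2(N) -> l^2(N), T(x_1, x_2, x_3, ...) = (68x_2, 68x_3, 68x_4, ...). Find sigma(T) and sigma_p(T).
sigma(T) = closed disk {z in C : |z| ≤ 68}; sigma_p(T) = open disk {z in C : |z| < 68}

Note T = 68·V where V is the unit left shift (V x)_k = x_{k+1}; so sigma(T) = 68·sigma(V) and ||T|| = 68||V||. ||T x||^2 = 4624sum_{k≥2} |x_k|^2 ≤ 4624||x||^2, with equality on {x : x_1 = 0}, so ||T|| = 68. For any lambda with |lambda| < 68, set r = lambda/68 (|r| < 1); the vector x = (1, r, r^2, ...) is in l^2 and satisfies T x = 68(r, r^2, ...) = lambda x, so lambda is an eigenvalue. On the boundary |lambda| = 68 the geometric series diverges, so no l^2 eigenvector exists, but these lambda lie in the approximate point spectrum. Hence sigma(T) is the closed disk of radius 68 and sigma_p(T) is the open disk.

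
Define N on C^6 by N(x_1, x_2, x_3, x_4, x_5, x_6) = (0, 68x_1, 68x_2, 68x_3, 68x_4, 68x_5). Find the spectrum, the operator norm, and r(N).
sigma(N) = {0}; ||N|| = 68; r(N) = 0. (N is nilpotent with N^6 = 0.)

On C^6, N is a strictly lower-triangular matrix with 68 on the subdiagonal and zeros elsewhere, so its characteristic polynomial is lambda^6 and every eigenvalue is 0: sigma(N) = {0}. For the operator norm, N e_i = 68e_{i+1} for i = 1, ..., 5 and N e_6 = 0, so the singular values of N are 68 (with multiplicity 5) and 0; hence ||N|| = 68. The spectral radius r(N) = max|lambda| = 0. Note ||N|| > r(N) — characteristic of non-normal nilpotent operators. Indeed N^6 = 0.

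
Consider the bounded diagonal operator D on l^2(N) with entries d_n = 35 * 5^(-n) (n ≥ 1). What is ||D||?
||D|| = 7 (attained at n = 1)

For D diagonal, ||D|| = sup_n |d_n|. The sequence d_n = 35 * 5^(-n) is positive and strictly decreasing (ratio 5^(-1) < 1), so the supremum is d_1 = 35/5 = 7. Hence ||D|| = 7.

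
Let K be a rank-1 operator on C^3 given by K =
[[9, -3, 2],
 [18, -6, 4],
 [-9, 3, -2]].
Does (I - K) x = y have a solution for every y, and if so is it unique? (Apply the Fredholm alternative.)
(I - K) is singular (det(I - K) = 0, i.e. 1 ∈ sigma(K)). (I - K) x = y is solvable iff y ⊥ ker((I - K)^*) = span{(9, -3, 2)}, i.e. iff 9y_1 - 3y_2 + 2y_3 = 0. When solvable, the solutions are x = y + c·(1, 2, -1), c arbitrary (ker(I - K) = span{(1, 2, -1)}, dimension 1).

K has rank 1, so it is an outer product K = u v^T: every row of K is a multiple of one row vector. Reading off the entries, u = (1, 2, -1) and v = (9, -3, 2) (row i of K equals u_i·v^T). A rank-one matrix u v^T satisfies K u = u (v·u) and kills the (2)-dimensional subspace v^⊥, so its characteristic polynomial is lambda^2 (lambda - v·u) with v·u = tr K = 1. Hence the eigenvalues of I - K are 1 (multiplicity 2) and 1 - (1) = 0, so det(I - K) = 0. (Direct check: I - K =
[[-8, 3, -2],
 [-18, 7, -4],
 [9, -3, 3]]
has determinant 0.) So 1 is an eigenvalue of K and (I - K) is not invertible. The finite-dimensional Fredholm alternative says: either (I - K) is invertible, or ker(I - K) ≠ {0} and then range(I - K) = ker((I - K)^*)^⊥, with dim ker(I - K) = dim ker((I - K)^*). We are in the second case, so we need both kernels. Kernel of I - K: (I - K) u = u - u (v·u) = u - u = 0, so ker(I - K) = span{u} = span{(1, 2, -1)} (it is exactly 1-dimensional because rank(I - K) = 2). Kernel of the adjoint: K is real, so (I - K)^* = I - K^T = I - v u^T, and (I - v u^T) v = v - v (u·v) = 0; hence ker((I - K)^*) = span{v} = span{(9, -3, 2)}. Therefore (I - K) x = y is solvable iff <y, v> = 0, i.e. iff 9y_1 - 3y_2 + 2y_3 = 0. When this holds, K y = u (v·y) = 0, so (I - K) y = y and x = y is a particular solution; the full solution set is the line x = y + c·u = y + c·(1, 2, -1), c ∈ C.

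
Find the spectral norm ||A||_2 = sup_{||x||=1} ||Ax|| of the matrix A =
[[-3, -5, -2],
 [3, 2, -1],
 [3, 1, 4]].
||A||_2 ≈ 7.8424 (= sqrt(largest eigenvalue of A^T A))

||A||_2 = sigma_max(A) = sqrt(lambda_max(A^T A)). Form the symmetric matrix M = A^T A =
[[27, 24, 15],
 [24, 30, 12],
 [15, 12, 21]].
Its characteristic polynomial (trace, sum of principal 2x2 minors, determinant of M give the coefficients) is
  p(λ) = det(λ I - M) = λ^3 - 78λ^2 + 1062λ - 2916.
No integer candidate from the rational root theorem (±divisors of 2916) is a root, so the roots are irrational. The cubic discriminant is Δ = 653860512 > 0, so there are three distinct real roots. p(3) = -405 and p(4) = 148 have opposite signs, so a root lies in (3, 4); Newton's method refines it to λ ≈ 3.7072. p(12) = 324 and p(13) = -95 have opposite signs, so a root lies in (12, 13); Newton's method refines it to λ ≈ 12.7892. p(61) = -1391 and p(62) = 1424 have opposite signs, so a root lies in (61, 62); Newton's method refines it to λ ≈ 61.5036. Check (Vieta): the three roots sum to 78, matching tr M = 78.
So the eigenvalues of A^T A are ≈ 3.7072, 12.7892, 61.5036 (all ≥ 0, as they must be for A^T A). The largest is λ_max ≈ 61.5036, hence ||A||_2 = sqrt(λ_max) ≈ 7.8424.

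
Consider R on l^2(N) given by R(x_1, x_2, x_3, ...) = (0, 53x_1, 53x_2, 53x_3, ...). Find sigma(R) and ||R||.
sigma(R) = closed disk {z in C : |z| ≤ 53}; ||R|| = 53

Note R = 53·U where U is the unit right shift (U x)_k = x_{k-1} (with x_0 := 0); so ||R|| = 53||U|| and sigma(R) = 53·sigma(U). ||R x||^2 = sum_{k≥1} |53x_k|^2 = 2809||x||^2, so ||R|| = 53 and sigma(R) ⊂ {|z| ≤ 53}. For any |lambda| < 53, the equation (R - lambda I) x = 0 forces x_1 = 0, then 53x_k = lambda x_{k+1} ⇒ x = 0, so R has no eigenvalues. But (R - lambda I) is not surjective for |lambda| < 53: solving (R - lambda I) x = e_1 would require x_n proportional to (lambda/53)^(-n), which is not in l^2. So every |lambda| < 53 lies in the residual spectrum. The boundary |lambda| = 53 is in the approximate point spectrum (the spectrum is closed). Hence sigma(R) is the closed disk of radius 53.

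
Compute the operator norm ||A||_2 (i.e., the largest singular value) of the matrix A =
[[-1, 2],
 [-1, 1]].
||A||_2 = sqrt((7 + sqrt(45))/2) ≈ 2.618 (= sqrt(largest eigenvalue of A^T A))

||A||_2 = sigma_max(A) = sqrt(lambda_max(A^T A)). Form the symmetric matrix M = A^T A =
[[2, -3],
 [-3, 5]].
Its characteristic polynomial (trace, determinant of M give the coefficients) is
  p(λ) = det(λ I - M) = λ^2 - 7λ + 1.
For λ^2 - 7λ + 1 the discriminant is 45. It is nonnegative but not a perfect square, so the roots are real and irrational: λ = (7 ± sqrt(45))/2 ≈ 6.8541, 0.1459.
So the eigenvalues of A^T A are ≈ 0.1459, 6.8541 (all ≥ 0, as they must be for A^T A). The largest is λ_max = (7 + sqrt(45))/2 ≈ 6.8541, hence ||A||_2 = sqrt(λ_max) = sqrt((7 + sqrt(45))/2) ≈ 2.618.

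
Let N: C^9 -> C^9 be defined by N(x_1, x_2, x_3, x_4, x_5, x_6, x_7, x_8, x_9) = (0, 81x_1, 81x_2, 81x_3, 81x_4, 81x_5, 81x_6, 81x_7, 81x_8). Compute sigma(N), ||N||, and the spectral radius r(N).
sigma(N) = {0}; ||N|| = 81; r(N) = 0. (N is nilpotent with N^9 = 0.)

On C^9, N is a strictly lower-triangular matrix with 81 on the subdiagonal and zeros elsewhere, so its characteristic polynomial is lambda^9 and every eigenvalue is 0: sigma(N) = {0}. For the operator norm, N e_i = 81e_{i+1} for i = 1, ..., 8 and N e_9 = 0, so the singular values of N are 81 (with multiplicity 8) and 0; hence ||N|| = 81. The spectral radius r(N) = max|lambda| = 0. Note ||N|| > r(N) — characteristic of non-normal nilpotent operators. Indeed N^9 = 0.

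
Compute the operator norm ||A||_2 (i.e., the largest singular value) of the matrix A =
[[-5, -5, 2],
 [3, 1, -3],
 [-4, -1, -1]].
||A||_2 ≈ 8.8447 (= sqrt(largest eigenvalue of A^T A))

||A||_2 = sigma_max(A) = sqrt(lambda_max(A^T A)). Form the symmetric matrix M = A^T A =
[[50, 32, -15],
 [32, 27, -12],
 [-15, -12, 14]].
Its characteristic polynomial (trace, sum of principal 2x2 minors, determinant of M give the coefficients) is
  p(λ) = det(λ I - M) = λ^3 - 91λ^2 + 1035λ - 2809.
No integer candidate from the rational root theorem (±divisors of 2809) is a root, so the roots are irrational. The cubic discriminant is Δ = 517957952 > 0, so there are three distinct real roots. p(4) = -61 and p(5) = 216 have opposite signs, so a root lies in (4, 5); Newton's method refines it to λ ≈ 4.1789. p(8) = 159 and p(9) = -136 have opposite signs, so a root lies in (8, 9); Newton's method refines it to λ ≈ 8.5925. p(78) = -1171 and p(79) = 4064 have opposite signs, so a root lies in (78, 79); Newton's method refines it to λ ≈ 78.2285. Check (Vieta): the three roots sum to 91, matching tr M = 91.
So the eigenvalues of A^T A are ≈ 4.1789, 8.5925, 78.2285 (all ≥ 0, as they must be for A^T A). The largest is λ_max ≈ 78.2285, hence ||A||_2 = sqrt(λ_max) ≈ 8.8447.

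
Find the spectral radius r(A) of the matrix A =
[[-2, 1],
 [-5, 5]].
r(A) = (3 + sqrt(29))/2 ≈ 4.1926

The eigenvalues of A are the roots of its characteristic polynomial. With M = A (coefficients from the trace and determinant):
  p(λ) = det(λ I - M) = λ^2 - 3λ - 5.
For λ^2 - 3λ - 5 the discriminant is 29. It is nonnegative but not a perfect square, so the roots are real and irrational: λ = (3 ± sqrt(29))/2 ≈ 4.1926, -1.1926.
Thus the eigenvalues (to 4 decimals) are 4.1926 (modulus 4.1926); -1.1926 (modulus 1.1926). The spectral radius is the largest modulus: r(A) = (3 + sqrt(29))/2 ≈ 4.1926. (Cross-check: r(A) ≤ ||A||_2 ≈ 7.3852; equality holds whenever A is normal, though it can also hold for some non-normal A.)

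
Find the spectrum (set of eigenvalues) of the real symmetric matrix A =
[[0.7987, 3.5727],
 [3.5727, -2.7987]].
sigma(A) ≈ {-5, 3}

A is real symmetric, so its spectrum consists of real eigenvalues. Expanding the characteristic polynomial of the displayed matrix gives
  det(λ I - A) = p(λ) = λ^2 + (2)λ + (-15).
Solving p(λ) = 0 yields eigenvalues ≈ -5, 3. (A is shown rounded to 4 decimals, so these recover the underlying integer eigenvalues to within that precision.)
Verification: the trace of A = -2 equals the sum of eigenvalues -2, and det(A) ≈ -14.9995 matches the eigenvalue product -15.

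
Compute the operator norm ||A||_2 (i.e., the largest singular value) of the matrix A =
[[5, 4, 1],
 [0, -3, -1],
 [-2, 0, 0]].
||A||_2 ≈ 6.9726 (= sqrt(largest eigenvalue of A^T A))

||A||_2 = sigma_max(A) = sqrt(lambda_max(A^T A)). Form the symmetric matrix M = A^T A =
[[29, 20, 5],
 [20, 25, 7],
 [5, 7, 2]].
Its characteristic polynomial (trace, sum of principal 2x2 minors, determinant of M give the coefficients) is
  p(λ) = det(λ I - M) = λ^3 - 56λ^2 + 359λ - 4.
No integer candidate from the rational root theorem (±divisors of 4) is a root, so the roots are irrational. The cubic discriminant is Δ = 217734900 > 0, so there are three distinct real roots. p(0) = -4 and p(1) = 300 have opposite signs, so a root lies in (0, 1); Newton's method refines it to λ ≈ 0.0112. p(7) = 108 and p(8) = -204 have opposite signs, so a root lies in (7, 8); Newton's method refines it to λ ≈ 7.3713. p(48) = -1204 and p(49) = 780 have opposite signs, so a root lies in (48, 49); Newton's method refines it to λ ≈ 48.6175. Check (Vieta): the three roots sum to 56, matching tr M = 56.
So the eigenvalues of A^T A are ≈ 0.0112, 7.3713, 48.6175 (all ≥ 0, as they must be for A^T A). The largest is λ_max ≈ 48.6175, hence ||A||_2 = sqrt(λ_max) ≈ 6.9726.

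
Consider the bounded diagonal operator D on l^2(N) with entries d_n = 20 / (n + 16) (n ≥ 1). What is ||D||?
||D|| = 20/17 (attained at n = 1)

For D diagonal, ||D|| = sup_n |d_n| = sup_n 20/(n + 16). This is positive and strictly decreasing in n, so the supremum is attained at n = 1: d_1 = 20/(1 + 16) = 20/17. Hence ||D|| = 20/17.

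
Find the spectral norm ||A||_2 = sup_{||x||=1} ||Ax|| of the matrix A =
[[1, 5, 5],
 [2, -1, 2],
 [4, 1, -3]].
||A||_2 ≈ 7.3044 (= sqrt(largest eigenvalue of A^T A))

||A||_2 = sigma_max(A) = sqrt(lambda_max(A^T A)). Form the symmetric matrix M = A^T A =
[[21, 7, -3],
 [7, 27, 20],
 [-3, 20, 38]].
Its characteristic polynomial (trace, sum of principal 2x2 minors, determinant of M give the coefficients) is
  p(λ) = det(λ I - M) = λ^3 - 86λ^2 + 1933λ - 10201.
No integer candidate from the rational root theorem (±divisors of 10201) is a root, so the roots are irrational. The cubic discriminant is Δ = 505568929 > 0, so there are three distinct real roots. p(7) = -541 and p(8) = 271 have opposite signs, so a root lies in (7, 8); Newton's method refines it to λ ≈ 7.6485. p(24) = 479 and p(25) = -1 have opposite signs, so a root lies in (24, 25); Newton's method refines it to λ ≈ 24.998. p(53) = -449 and p(54) = 869 have opposite signs, so a root lies in (53, 54); Newton's method refines it to λ ≈ 53.3536. Check (Vieta): the three roots sum to 86, matching tr M = 86.
So the eigenvalues of A^T A are ≈ 7.6485, 24.998, 53.3536 (all ≥ 0, as they must be for A^T A). The largest is λ_max ≈ 53.3536, hence ||A||_2 = sqrt(λ_max) ≈ 7.3044.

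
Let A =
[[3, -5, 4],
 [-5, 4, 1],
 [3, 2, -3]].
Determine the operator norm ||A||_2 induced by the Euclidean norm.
||A||_2 ≈ 8.8007 (= sqrt(largest eigenvalue of A^T A))

||A||_2 = sigma_max(A) = sqrt(lambda_max(A^T A)). Form the symmetric matrix M = A^T A =
[[43, -29, -2],
 [-29, 45, -22],
 [-2, -22, 26]].
Its characteristic polynomial (trace, sum of principal 2x2 minors, determinant of M give the coefficients) is
  p(λ) = det(λ I - M) = λ^3 - 114λ^2 + 2894λ - 4900.
No integer candidate from the rational root theorem (±divisors of 4900) is a root, so the roots are irrational. The cubic discriminant is Δ = 11304893920 > 0, so there are three distinct real roots. p(1) = -2119 and p(2) = 440 have opposite signs, so a root lies in (1, 2); Newton's method refines it to λ ≈ 1.8218. p(34) = 1016 and p(35) = -385 have opposite signs, so a root lies in (34, 35); Newton's method refines it to λ ≈ 34.7267. p(77) = -1435 and p(78) = 1808 have opposite signs, so a root lies in (77, 78); Newton's method refines it to λ ≈ 77.4515. Check (Vieta): the three roots sum to 114, matching tr M = 114.
So the eigenvalues of A^T A are ≈ 1.8218, 34.7267, 77.4515 (all ≥ 0, as they must be for A^T A). The largest is λ_max ≈ 77.4515, hence ||A||_2 = sqrt(λ_max) ≈ 8.8007.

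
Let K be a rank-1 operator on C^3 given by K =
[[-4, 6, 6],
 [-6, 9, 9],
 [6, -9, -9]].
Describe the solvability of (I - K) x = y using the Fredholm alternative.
(I - K) is invertible (det(I - K) = 5 ≠ 0), so for every y in C^3 the equation (I - K) x = y has a unique solution.

K has rank 1, so it is an outer product K = u v^T: every row of K is a multiple of one row vector. Reading off the entries, u = (2, 3, -3) and v = (-2, 3, 3) (row i of K equals u_i·v^T). A rank-one matrix u v^T satisfies K u = u (v·u) and kills the (2)-dimensional subspace v^⊥, so its characteristic polynomial is lambda^2 (lambda - v·u) with v·u = tr K = -4. Hence the eigenvalues of I - K are 1 (multiplicity 2) and 1 - (-4) = 5, so det(I - K) = 5. (Direct check: I - K =
[[5, -6, -6],
 [6, -8, -9],
 [-6, 9, 10]]
has determinant 5.) The finite-dimensional Fredholm alternative says: either (I - K) is invertible, or ker(I - K) ≠ {0} and then range(I - K) = ker((I - K)^*)^⊥, with dim ker(I - K) = dim ker((I - K)^*). Since det(I - K) ≠ 0, 1 is not an eigenvalue of K and ker(I - K) = {0}, so we are in the first case: for every y there is a unique x = (I - K)^(-1) y. Explicitly, by the Sherman–Morrison formula, (I - u v^T)^(-1) = I + u v^T/(1 - v·u), i.e. (I - K)^(-1) = I + K/(5).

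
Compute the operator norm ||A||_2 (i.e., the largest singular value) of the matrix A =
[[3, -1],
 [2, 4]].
||A||_2 = sqrt((30 + sqrt(116))/2) ≈ 4.515 (= sqrt(largest eigenvalue of A^T A))

||A||_2 = sigma_max(A) = sqrt(lambda_max(A^T A)). Form the symmetric matrix M = A^T A =
[[13, 5],
 [5, 17]].
Its characteristic polynomial (trace, determinant of M give the coefficients) is
  p(λ) = det(λ I - M) = λ^2 - 30λ + 196.
For λ^2 - 30λ + 196 the discriminant is 116. It is nonnegative but not a perfect square, so the roots are real and irrational: λ = (30 ± sqrt(116))/2 ≈ 20.3852, 9.6148.
So the eigenvalues of A^T A are ≈ 9.6148, 20.3852 (all ≥ 0, as they must be for A^T A). The largest is λ_max = (30 + sqrt(116))/2 ≈ 20.3852, hence ||A||_2 = sqrt(λ_max) = sqrt((30 + sqrt(116))/2) ≈ 4.515.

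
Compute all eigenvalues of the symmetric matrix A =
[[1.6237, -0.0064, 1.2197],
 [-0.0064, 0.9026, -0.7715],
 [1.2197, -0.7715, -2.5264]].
sigma(A) ≈ {-3, 1, 2}

A is real symmetric, so its spectrum consists of real eigenvalues. Expanding the characteristic polynomial of the displayed matrix gives
  det(λ I - A) = p(λ) = λ^3 + (0)λ^2 + (-7)λ + (6).
Solving p(λ) = 0 yields eigenvalues ≈ -3, 1, 2. (A is shown rounded to 4 decimals, so these recover the underlying integer eigenvalues to within that precision.)
Verification: the trace of A = 0 equals the sum of eigenvalues 0, and det(A) ≈ -5.9996 matches the eigenvalue product -6.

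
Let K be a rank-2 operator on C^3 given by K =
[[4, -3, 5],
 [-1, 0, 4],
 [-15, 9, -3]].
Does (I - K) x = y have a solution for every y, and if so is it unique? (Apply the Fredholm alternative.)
(I - K) is invertible (det(I - K) = 24 ≠ 0), so for every y in C^3 the equation (I - K) x = y has a unique solution.

K has rank 2 and factors as K = U V^T = u1 v1^T + u2 v2^T with u1 = (-2, -1, 3), v1 = (-3, 2, -2), u2 = (-1, -2, -3), v2 = (2, -1, -1) (multiplying out reproduces the displayed K). The nonzero eigenvalues of U V^T coincide with those of the 2 x 2 matrix G = V^T U = [[v1·u1, v1·u2], [v2·u1, v2·u2]] = [[-2, 5], [-6, 3]], and by the Sylvester determinant identity det(I_3 - U V^T) = det(I_2 - V^T U) = det([[3, -5], [6, -2]]) = (3)(-2) - (-5)(6) = 24. (Direct check: I - K =
[[-3, 3, -5],
 [1, 1, -4],
 [15, -9, 4]]
has determinant 24.) The finite-dimensional Fredholm alternative says: either (I - K) is invertible, or ker(I - K) ≠ {0} and then range(I - K) = ker((I - K)^*)^⊥, with dim ker(I - K) = dim ker((I - K)^*). Since det(I - K) ≠ 0, 1 is not an eigenvalue of K and ker(I - K) = {0}, so we are in the first case: for every y there is a unique x = (I - K)^(-1) y. (Explicitly, by the Woodbury identity, (I - U V^T)^(-1) = I + U (I_2 - G)^(-1) V^T.)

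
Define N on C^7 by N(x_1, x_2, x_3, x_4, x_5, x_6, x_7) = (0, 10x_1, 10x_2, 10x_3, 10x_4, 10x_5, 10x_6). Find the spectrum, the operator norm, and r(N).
sigma(N) = {0}; ||N|| = 10; r(N) = 0. (N is nilpotent with N^7 = 0.)

On C^7, N is a strictly lower-triangular matrix with 10 on the subdiagonal and zeros elsewhere, so its characteristic polynomial is lambda^7 and every eigenvalue is 0: sigma(N) = {0}. For the operator norm, N e_i = 10e_{i+1} for i = 1, ..., 6 and N e_7 = 0, so the singular values of N are 10 (with multiplicity 6) and 0; hence ||N|| = 10. The spectral radius r(N) = max|lambda| = 0. Note ||N|| > r(N) — characteristic of non-normal nilpotent operators. Indeed N^7 = 0.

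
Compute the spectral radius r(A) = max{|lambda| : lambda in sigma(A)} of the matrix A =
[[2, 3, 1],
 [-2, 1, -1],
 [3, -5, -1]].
r(A) ≈ 2.8424

The eigenvalues of A are the roots of its characteristic polynomial. With M = A (coefficients from the trace, the sum of principal 2x2 minors, and det A):
  p(λ) = det(λ I - M) = λ^3 - 2λ^2 - 3λ + 20.
No integer candidate from the rational root theorem (±divisors of 20) is a root, so the roots are irrational. The cubic discriminant is Δ = -7856 < 0, so there is one real root and a complex-conjugate pair. p(-3) = -16 and p(-2) = 10 have opposite signs, so a root lies in (-3, -2); Newton's method refines it to λ ≈ -2.4755. Dividing out (λ - (-2.4755)) leaves approximately λ^2 - 4.4755λ + 8.0792. For λ^2 - 4.4755λ + 8.0792 the discriminant is -12.2864. It is negative, so the remaining roots are the complex-conjugate pair λ ≈ 2.2378 ± 1.7526i. Their product equals the constant term, so |λ|^2 ≈ 8.0792 and |λ| ≈ 2.8424.
Thus the eigenvalues (to 4 decimals) are -2.4755 (modulus 2.4755); 2.2378 ± 1.7526i (modulus 2.8424). The spectral radius is the largest modulus: r(A) ≈ 2.8424. (Cross-check: r(A) ≤ ||A||_2 ≈ 6.4138; equality holds whenever A is normal, though it can also hold for some non-normal A.)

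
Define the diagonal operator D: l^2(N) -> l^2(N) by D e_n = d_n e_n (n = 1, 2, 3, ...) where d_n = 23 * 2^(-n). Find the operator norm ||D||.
||D|| = 23/2 (attained at n = 1)

For D diagonal, ||D|| = sup_n |d_n|. The sequence d_n = 23 * 2^(-n) is positive and strictly decreasing (ratio 2^(-1) < 1), so the supremum is d_1 = 23/2. Hence ||D|| = 23/2.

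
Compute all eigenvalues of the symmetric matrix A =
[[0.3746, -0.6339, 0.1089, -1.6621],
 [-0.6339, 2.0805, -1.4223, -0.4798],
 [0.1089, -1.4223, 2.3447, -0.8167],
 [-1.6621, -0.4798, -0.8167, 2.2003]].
sigma(A) ≈ {-1, 1, 3, 4}

A is real symmetric, so its spectrum consists of real eigenvalues. Expanding the characteristic polynomial of the displayed matrix gives
  det(λ I - A) = p(λ) = λ^4 + (-7)λ^3 + (11)λ^2 + (7)λ + (-12).
Solving p(λ) = 0 yields eigenvalues ≈ -1, 1, 3, 4. (A is shown rounded to 4 decimals, so these recover the underlying integer eigenvalues to within that precision.)
Verification: the trace of A = 7 equals the sum of eigenvalues 7, and det(A) ≈ -12.0006 matches the eigenvalue product -12.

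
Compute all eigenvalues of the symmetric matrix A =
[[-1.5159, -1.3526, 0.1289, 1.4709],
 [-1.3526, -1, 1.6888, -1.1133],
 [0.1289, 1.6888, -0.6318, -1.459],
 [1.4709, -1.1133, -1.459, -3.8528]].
sigma(A) ≈ {-5, -3, -1, 2}

A is real symmetric, so its spectrum consists of real eigenvalues. Expanding the characteristic polynomial of the displayed matrix gives
  det(λ I - A) = p(λ) = λ^4 + (7)λ^3 + (5)λ^2 + (-31)λ + (-29.998).
Solving p(λ) = 0 yields eigenvalues ≈ -5, -3, -1, 2. (A is shown rounded to 4 decimals, so these recover the underlying integer eigenvalues to within that precision.)
Verification: the trace of A = -7 equals the sum of eigenvalues -7, and det(A) ≈ -29.9980 matches the eigenvalue product -30.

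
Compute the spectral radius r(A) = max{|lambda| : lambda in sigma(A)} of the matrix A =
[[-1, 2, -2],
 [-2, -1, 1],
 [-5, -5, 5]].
r(A) = 5

The eigenvalues of A are the roots of its characteristic polynomial. With M = A (coefficients from the trace, the sum of principal 2x2 minors, and det A):
  p(λ) = det(λ I - M) = λ^3 - 3λ^2 - 10λ.
The constant term is 0, so λ = 0 is a root. Dividing out λ leaves p(λ) = λ(λ^2 - 3λ - 10). For λ^2 - 3λ - 10 the discriminant is 49. It is a perfect square (7^2), so the roots are rational: λ = (3 ± 7)/2 = 5, -2.
Thus the eigenvalues (to 4 decimals) are 5 (modulus 5); -2 (modulus 2); 0 (modulus 0). The spectral radius is the largest modulus: r(A) = 5. (Cross-check: r(A) ≤ ||A||_2 ≈ 9.1327; equality holds whenever A is normal, though it can also hold for some non-normal A.)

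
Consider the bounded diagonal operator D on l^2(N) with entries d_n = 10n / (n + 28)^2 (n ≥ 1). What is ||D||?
||D|| = 5/56 (attained at n = 28)

For D diagonal, ||D|| = sup_n |d_n|. Treat f(x) = 10x / (x + 28)^2 for real x > 0. By the quotient rule, f'(x) = 10(28 - x)/(x + 28)^3, which is positive for x < 28 and negative for x > 28. So f has a unique maximum at x = 28, and since 28 is a positive integer, the supremum over n ≥ 1 is attained at n = 28: d_28 = 10·28/(28 + 28)^2 = 10·28/3136 = 5/56. Hence ||D|| = 5/56.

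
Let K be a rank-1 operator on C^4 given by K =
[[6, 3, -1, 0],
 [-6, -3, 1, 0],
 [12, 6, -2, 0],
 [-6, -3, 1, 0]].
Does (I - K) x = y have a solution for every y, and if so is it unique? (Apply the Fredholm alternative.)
(I - K) is singular (det(I - K) = 0, i.e. 1 ∈ sigma(K)). (I - K) x = y is solvable iff y ⊥ ker((I - K)^*) = span{(6, 3, -1, 0)}, i.e. iff 6y_1 + 3y_2 - y_3 = 0. When solvable, the solutions are x = y + c·(1, -1, 2, -1), c arbitrary (ker(I - K) = span{(1, -1, 2, -1)}, dimension 1).

K has rank 1, so it is an outer product K = u v^T: every row of K is a multiple of one row vector. Reading off the entries, u = (1, -1, 2, -1) and v = (6, 3, -1, 0) (row i of K equals u_i·v^T). A rank-one matrix u v^T satisfies K u = u (v·u) and kills the (3)-dimensional subspace v^⊥, so its characteristic polynomial is lambda^3 (lambda - v·u) with v·u = tr K = 1. Hence the eigenvalues of I - K are 1 (multiplicity 3) and 1 - (1) = 0, so det(I - K) = 0. (Direct check: I - K =
[[-5, -3, 1, 0],
 [6, 4, -1, 0],
 [-12, -6, 3, 0],
 [6, 3, -1, 1]]
has determinant 0.) So 1 is an eigenvalue of K and (I - K) is not invertible. The finite-dimensional Fredholm alternative says: either (I - K) is invertible, or ker(I - K) ≠ {0} and then range(I - K) = ker((I - K)^*)^⊥, with dim ker(I - K) = dim ker((I - K)^*). We are in the second case, so we need both kernels. Kernel of I - K: (I - K) u = u - u (v·u) = u - u = 0, so ker(I - K) = span{u} = span{(1, -1, 2, -1)} (it is exactly 1-dimensional because rank(I - K) = 3). Kernel of the adjoint: K is real, so (I - K)^* = I - K^T = I - v u^T, and (I - v u^T) v = v - v (u·v) = 0; hence ker((I - K)^*) = span{v} = span{(6, 3, -1, 0)}. Therefore (I - K) x = y is solvable iff <y, v> = 0, i.e. iff 6y_1 + 3y_2 - y_3 = 0. When this holds, K y = u (v·y) = 0, so (I - K) y = y and x = y is a particular solution; the full solution set is the line x = y + c·u = y + c·(1, -1, 2, -1), c ∈ C.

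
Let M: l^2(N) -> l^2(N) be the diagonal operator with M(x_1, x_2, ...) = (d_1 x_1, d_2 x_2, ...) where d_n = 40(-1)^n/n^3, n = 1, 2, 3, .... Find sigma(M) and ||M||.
sigma(M) = {40(-1)^n/n^3 : n ≥ 1} ∪ {0}; ||M|| = 40

A bounded diagonal operator on l^2 with diagonal entries d_n has spectrum equal to the closure of {d_n : n ≥ 1}: every d_n is an eigenvalue (with eigenvector e_n), so {d_n} ⊂ sigma(M); the spectrum is closed, so its closure is too; and for lambda not in the closure, (M - lambda I) has bounded inverse (the diagonal entries 1/(d_n - lambda) are bounded). For our sequence d_n = 40(-1)^n/n^3, n = 1, 2, 3, ...:
  - {d_n} = {40(-1)^n/n^3 : n ≥ 1}; the only limit point is 0
  - closure = {40(-1)^n/n^3 : n ≥ 1} ∪ {0}
For the norm: a diagonal operator has ||M|| = sup_n |d_n|. Here |d_n| = 40/n^3 is decreasing, so sup_n |d_n| = |d_1| = 40. So ||M|| = 40.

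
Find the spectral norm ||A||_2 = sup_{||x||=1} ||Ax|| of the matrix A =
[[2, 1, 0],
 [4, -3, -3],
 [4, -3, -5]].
||A||_2 ≈ 9.1337 (= sqrt(largest eigenvalue of A^T A))

||A||_2 = sigma_max(A) = sqrt(lambda_max(A^T A)). Form the symmetric matrix M = A^T A =
[[36, -22, -32],
 [-22, 19, 24],
 [-32, 24, 34]].
Its characteristic polynomial (trace, sum of principal 2x2 minors, determinant of M give the coefficients) is
  p(λ) = det(λ I - M) = λ^3 - 89λ^2 + 470λ - 400.
No integer candidate from the rational root theorem (±divisors of 400) is a root, so the roots are irrational. The cubic discriminant is Δ = 503362500 > 0, so there are three distinct real roots. p(1) = -18 and p(2) = 192 have opposite signs, so a root lies in (1, 2); Newton's method refines it to λ ≈ 1.0621. p(4) = 120 and p(5) = -150 have opposite signs, so a root lies in (4, 5); Newton's method refines it to λ ≈ 4.5143. p(83) = -2724 and p(84) = 3800 have opposite signs, so a root lies in (83, 84); Newton's method refines it to λ ≈ 83.4236. Check (Vieta): the three roots sum to 89, matching tr M = 89.
So the eigenvalues of A^T A are ≈ 1.0621, 4.5143, 83.4236 (all ≥ 0, as they must be for A^T A). The largest is λ_max ≈ 83.4236, hence ||A||_2 = sqrt(λ_max) ≈ 9.1337.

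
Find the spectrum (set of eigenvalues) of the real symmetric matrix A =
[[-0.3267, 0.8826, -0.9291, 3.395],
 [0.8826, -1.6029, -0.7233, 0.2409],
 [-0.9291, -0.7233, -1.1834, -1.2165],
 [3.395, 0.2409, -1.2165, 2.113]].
sigma(A) ≈ {-3, -2, -1, 5}

A is real symmetric, so its spectrum consists of real eigenvalues. Expanding the characteristic polynomial of the displayed matrix gives
  det(λ I - A) = p(λ) = λ^4 + (1)λ^3 + (-19)λ^2 + (-49)λ + (-30).
Solving p(λ) = 0 yields eigenvalues ≈ -3, -2, -1, 5. (A is shown rounded to 4 decimals, so these recover the underlying integer eigenvalues to within that precision.)
Verification: the trace of A = -1 equals the sum of eigenvalues -1, and det(A) ≈ -29.9993 matches the eigenvalue product -30.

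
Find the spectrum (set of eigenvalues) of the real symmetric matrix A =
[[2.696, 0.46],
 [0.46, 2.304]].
sigma(A) ≈ {2, 3}

A is real symmetric, so its spectrum consists of real eigenvalues. Expanding the characteristic polynomial of the displayed matrix gives
  det(λ I - A) = p(λ) = λ^2 + (-5)λ + (6).
Solving p(λ) = 0 yields eigenvalues ≈ 2, 3. (A is shown rounded to 4 decimals, so these recover the underlying integer eigenvalues to within that precision.)
Verification: the trace of A = 5 equals the sum of eigenvalues 5, and det(A) ≈ 6.0000 matches the eigenvalue product 6.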